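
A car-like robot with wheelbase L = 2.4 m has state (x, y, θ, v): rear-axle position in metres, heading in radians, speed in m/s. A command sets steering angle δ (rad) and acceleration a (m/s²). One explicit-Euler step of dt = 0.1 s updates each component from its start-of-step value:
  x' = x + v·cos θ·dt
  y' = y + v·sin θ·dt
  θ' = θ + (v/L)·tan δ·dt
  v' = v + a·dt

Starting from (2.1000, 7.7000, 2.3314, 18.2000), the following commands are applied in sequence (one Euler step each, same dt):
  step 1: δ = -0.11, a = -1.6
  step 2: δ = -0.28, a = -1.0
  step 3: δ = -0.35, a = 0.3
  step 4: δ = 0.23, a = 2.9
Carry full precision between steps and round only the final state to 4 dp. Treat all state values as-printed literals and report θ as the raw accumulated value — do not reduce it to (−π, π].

(-1.4177, 13.7971, 1.9340, 18.2600)

after step 1 (δ=-0.11, a=-1.6): (0.845367, 9.018444, 2.247645, 18.040000)
after step 2 (δ=-0.28, a=-1.0): (-0.284550, 10.424753, 2.031500, 17.940000)
after step 3 (δ=-0.35, a=0.3): (-1.082124, 12.031710, 1.758641, 17.970000)
after step 4 (δ=0.23, a=2.9): (-1.417700, 13.797099, 1.933956, 18.260000)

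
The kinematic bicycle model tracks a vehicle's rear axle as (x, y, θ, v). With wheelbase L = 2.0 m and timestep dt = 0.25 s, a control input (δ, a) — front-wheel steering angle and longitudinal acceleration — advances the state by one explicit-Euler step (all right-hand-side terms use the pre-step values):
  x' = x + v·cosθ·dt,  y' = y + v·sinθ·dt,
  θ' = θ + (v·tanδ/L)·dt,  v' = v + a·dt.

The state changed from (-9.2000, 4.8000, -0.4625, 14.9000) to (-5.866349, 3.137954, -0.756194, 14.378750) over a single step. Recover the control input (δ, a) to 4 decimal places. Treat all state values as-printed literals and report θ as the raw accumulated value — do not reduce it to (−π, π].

a = (v'−v)/dt = (-0.521250)/0.25 = -2.0850
Δθ = θ'−θ = -0.293694;  (v·dt/L) = 14.9000·0.25/2.0 = 1.862500
tan δ = Δθ·L/(v·dt) = -0.157688  →  δ = -0.1564

δ = -0.1564, a = -2.0850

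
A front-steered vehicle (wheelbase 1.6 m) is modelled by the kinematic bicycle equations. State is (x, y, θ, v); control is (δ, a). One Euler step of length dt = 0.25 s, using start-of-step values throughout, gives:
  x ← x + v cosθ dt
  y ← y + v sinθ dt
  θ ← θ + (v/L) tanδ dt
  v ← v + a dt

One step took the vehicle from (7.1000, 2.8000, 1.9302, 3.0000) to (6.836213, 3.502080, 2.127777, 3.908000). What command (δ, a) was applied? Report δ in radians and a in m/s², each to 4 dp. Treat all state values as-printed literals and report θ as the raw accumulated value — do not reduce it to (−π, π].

δ = 0.3989, a = 3.6320

a = (v'−v)/dt = (0.908000)/0.25 = 3.6320
Δθ = θ'−θ = 0.197577;  (v·dt/L) = 3.0000·0.25/1.6 = 0.468750
tan δ = Δθ·L/(v·dt) = 0.421498  →  δ = 0.3989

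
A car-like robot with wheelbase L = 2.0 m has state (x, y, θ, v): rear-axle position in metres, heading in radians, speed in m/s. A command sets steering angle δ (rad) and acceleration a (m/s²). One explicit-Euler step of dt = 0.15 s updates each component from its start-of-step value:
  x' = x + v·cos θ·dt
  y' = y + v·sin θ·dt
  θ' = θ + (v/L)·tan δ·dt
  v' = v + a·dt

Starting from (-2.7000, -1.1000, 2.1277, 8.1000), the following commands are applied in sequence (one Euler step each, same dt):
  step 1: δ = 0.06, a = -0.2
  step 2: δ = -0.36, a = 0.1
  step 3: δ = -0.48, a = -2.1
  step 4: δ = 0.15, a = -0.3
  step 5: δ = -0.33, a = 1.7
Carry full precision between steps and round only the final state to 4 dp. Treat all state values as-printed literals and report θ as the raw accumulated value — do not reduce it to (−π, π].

(-4.6701, 4.3794, 1.5103, 7.9800)

after step 1 (δ=0.06, a=-0.2): (-3.342201, -0.068592, 2.164194, 8.070000)
after step 2 (δ=-0.36, a=0.1): (-4.019089, 0.934968, 1.936376, 8.085000)
after step 3 (δ=-0.48, a=-2.1): (-4.452636, 2.067576, 1.620691, 7.770000)
after step 4 (δ=0.15, a=-0.3): (-4.510764, 3.231625, 1.708765, 7.725000)
after step 5 (δ=-0.33, a=1.7): (-4.670128, 4.379364, 1.510314, 7.980000)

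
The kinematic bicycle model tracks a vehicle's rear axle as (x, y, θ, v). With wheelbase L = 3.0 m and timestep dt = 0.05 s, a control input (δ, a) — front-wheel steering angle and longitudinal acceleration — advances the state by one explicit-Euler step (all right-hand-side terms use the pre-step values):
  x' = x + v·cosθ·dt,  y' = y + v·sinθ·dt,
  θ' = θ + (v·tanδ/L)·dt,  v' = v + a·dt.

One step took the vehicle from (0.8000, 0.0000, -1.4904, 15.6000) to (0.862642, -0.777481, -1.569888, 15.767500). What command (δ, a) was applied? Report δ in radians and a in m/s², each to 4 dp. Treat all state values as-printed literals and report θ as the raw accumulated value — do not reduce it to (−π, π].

a = (v'−v)/dt = (0.167500)/0.05 = 3.3500
Δθ = θ'−θ = -0.079488;  (v·dt/L) = 15.6000·0.05/3.0 = 0.260000
tan δ = Δθ·L/(v·dt) = -0.305723  →  δ = -0.2967

δ = -0.2967, a = 3.3500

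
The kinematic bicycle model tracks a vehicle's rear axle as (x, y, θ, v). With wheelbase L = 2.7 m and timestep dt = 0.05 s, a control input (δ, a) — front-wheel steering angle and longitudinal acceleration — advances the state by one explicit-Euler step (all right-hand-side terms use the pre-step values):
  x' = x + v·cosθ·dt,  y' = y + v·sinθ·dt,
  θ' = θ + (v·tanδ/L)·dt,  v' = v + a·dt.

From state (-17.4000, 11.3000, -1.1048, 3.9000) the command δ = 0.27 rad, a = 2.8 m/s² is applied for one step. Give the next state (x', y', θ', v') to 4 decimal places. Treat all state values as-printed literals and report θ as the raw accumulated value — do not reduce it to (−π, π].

(-17.3124, 11.1258, -1.0848, 4.0400)

x' = -17.4000 + 3.9000·cos(-1.1048)·0.05 = -17.3124
y' = 11.3000 + 3.9000·sin(-1.1048)·0.05 = 11.1258
θ' = -1.1048 + (3.9000/2.7)·tan(0.27)·0.05 = -1.0848
v' = 3.9000 + 2.8000·0.05 = 4.0400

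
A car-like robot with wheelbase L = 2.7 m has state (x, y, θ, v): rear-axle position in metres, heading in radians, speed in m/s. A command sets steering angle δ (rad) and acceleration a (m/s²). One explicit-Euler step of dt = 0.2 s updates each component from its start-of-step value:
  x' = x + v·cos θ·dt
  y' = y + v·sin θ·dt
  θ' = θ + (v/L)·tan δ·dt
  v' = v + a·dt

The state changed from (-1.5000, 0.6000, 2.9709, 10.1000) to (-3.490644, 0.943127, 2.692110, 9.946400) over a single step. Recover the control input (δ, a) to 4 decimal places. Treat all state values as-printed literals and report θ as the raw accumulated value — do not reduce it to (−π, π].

δ = -0.3567, a = -0.7680

a = (v'−v)/dt = (-0.153600)/0.2 = -0.7680
Δθ = θ'−θ = -0.278790;  (v·dt/L) = 10.1000·0.2/2.7 = 0.748148
tan δ = Δθ·L/(v·dt) = -0.372640  →  δ = -0.3567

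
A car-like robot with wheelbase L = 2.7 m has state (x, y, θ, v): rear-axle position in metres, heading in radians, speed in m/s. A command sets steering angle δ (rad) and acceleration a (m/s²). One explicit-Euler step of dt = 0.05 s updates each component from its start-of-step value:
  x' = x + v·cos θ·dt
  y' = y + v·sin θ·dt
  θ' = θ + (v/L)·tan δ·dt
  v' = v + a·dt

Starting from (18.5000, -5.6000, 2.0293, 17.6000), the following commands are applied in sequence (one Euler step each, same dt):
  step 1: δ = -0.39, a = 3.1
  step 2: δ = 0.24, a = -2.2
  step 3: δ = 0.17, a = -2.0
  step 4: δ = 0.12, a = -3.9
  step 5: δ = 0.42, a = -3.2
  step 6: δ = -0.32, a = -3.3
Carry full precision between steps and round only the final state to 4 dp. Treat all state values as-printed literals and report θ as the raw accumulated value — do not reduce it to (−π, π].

(16.1575, -0.9243, 2.1090, 17.0250)

after step 1 (δ=-0.39, a=3.1): (18.110506, -4.810890, 1.895327, 17.755000)
after step 2 (δ=0.24, a=-2.2): (17.827435, -3.969480, 1.975788, 17.645000)
after step 3 (δ=0.17, a=-2.0): (17.479818, -3.158599, 2.031879, 17.545000)
after step 4 (δ=0.12, a=-3.9): (17.089514, -2.372959, 2.071056, 17.350000)
after step 5 (δ=0.42, a=-3.2): (16.673415, -1.611765, 2.214538, 17.190000)
after step 6 (δ=-0.32, a=-3.3): (16.157549, -0.924289, 2.109046, 17.025000)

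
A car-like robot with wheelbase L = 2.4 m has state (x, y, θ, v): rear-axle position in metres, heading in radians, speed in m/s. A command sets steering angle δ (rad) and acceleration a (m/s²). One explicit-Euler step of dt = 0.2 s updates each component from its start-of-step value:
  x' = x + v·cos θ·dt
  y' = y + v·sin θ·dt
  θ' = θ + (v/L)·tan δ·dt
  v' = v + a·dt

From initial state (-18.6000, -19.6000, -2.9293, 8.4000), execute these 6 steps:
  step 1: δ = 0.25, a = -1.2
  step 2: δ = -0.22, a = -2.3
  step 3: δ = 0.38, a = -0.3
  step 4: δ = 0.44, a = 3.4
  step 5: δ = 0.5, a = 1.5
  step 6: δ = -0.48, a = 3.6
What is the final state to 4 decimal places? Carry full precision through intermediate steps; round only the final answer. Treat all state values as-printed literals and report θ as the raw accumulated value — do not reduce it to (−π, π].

after step 1 (δ=0.25, a=-1.2): (-20.242285, -19.953979, -2.750561, 8.160000)
after step 2 (δ=-0.22, a=-2.3): (-21.751095, -20.576004, -2.902622, 7.700000)
after step 3 (δ=0.38, a=-0.3): (-23.247332, -20.940526, -2.646332, 7.640000)
after step 4 (δ=0.44, a=3.4): (-24.591735, -21.666725, -2.346602, 8.320000)
after step 5 (δ=0.5, a=1.5): (-25.757019, -22.854583, -1.967832, 8.620000)
after step 6 (δ=-0.48, a=3.6): (-26.423667, -24.444475, -2.341804, 9.340000)

(-26.4237, -24.4445, -2.3418, 9.3400)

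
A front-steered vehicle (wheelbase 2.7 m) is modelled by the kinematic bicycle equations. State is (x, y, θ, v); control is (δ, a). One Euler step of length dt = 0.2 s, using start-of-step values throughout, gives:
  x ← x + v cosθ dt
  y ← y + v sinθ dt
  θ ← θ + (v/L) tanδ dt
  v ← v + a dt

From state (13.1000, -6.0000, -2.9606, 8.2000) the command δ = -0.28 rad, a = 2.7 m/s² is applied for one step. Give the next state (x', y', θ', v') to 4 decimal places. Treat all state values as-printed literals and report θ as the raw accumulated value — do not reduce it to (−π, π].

x' = 13.1000 + 8.2000·cos(-2.9606)·0.2 = 11.4868
y' = -6.0000 + 8.2000·sin(-2.9606)·0.2 = -6.2952
θ' = -2.9606 + (8.2000/2.7)·tan(-0.28)·0.2 = -3.1353
v' = 8.2000 + 2.7000·0.2 = 8.7400

(11.4868, -6.2952, -3.1353, 8.7400)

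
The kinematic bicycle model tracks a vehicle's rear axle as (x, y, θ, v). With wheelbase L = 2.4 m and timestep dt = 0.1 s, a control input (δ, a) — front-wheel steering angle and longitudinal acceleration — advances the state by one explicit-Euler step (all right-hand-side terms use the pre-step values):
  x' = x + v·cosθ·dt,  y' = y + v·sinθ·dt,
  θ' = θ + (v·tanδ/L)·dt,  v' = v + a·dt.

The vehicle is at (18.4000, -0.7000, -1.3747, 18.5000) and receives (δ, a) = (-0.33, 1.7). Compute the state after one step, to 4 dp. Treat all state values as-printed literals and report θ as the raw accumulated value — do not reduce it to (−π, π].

(18.7605, -2.5145, -1.6387, 18.6700)

x' = 18.4000 + 18.5000·cos(-1.3747)·0.1 = 18.7605
y' = -0.7000 + 18.5000·sin(-1.3747)·0.1 = -2.5145
θ' = -1.3747 + (18.5000/2.4)·tan(-0.33)·0.1 = -1.6387
v' = 18.5000 + 1.7000·0.1 = 18.6700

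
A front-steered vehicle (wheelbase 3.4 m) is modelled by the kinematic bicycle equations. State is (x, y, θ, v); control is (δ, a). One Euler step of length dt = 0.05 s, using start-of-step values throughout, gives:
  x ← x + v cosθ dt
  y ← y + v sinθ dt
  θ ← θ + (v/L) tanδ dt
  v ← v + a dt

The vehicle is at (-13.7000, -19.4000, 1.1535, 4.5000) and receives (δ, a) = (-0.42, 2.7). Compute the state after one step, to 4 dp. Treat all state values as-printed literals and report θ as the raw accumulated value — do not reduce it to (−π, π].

(-13.6088, -19.1943, 1.1239, 4.6350)

x' = -13.7000 + 4.5000·cos(1.1535)·0.05 = -13.6088
y' = -19.4000 + 4.5000·sin(1.1535)·0.05 = -19.1943
θ' = 1.1535 + (4.5000/3.4)·tan(-0.42)·0.05 = 1.1239
v' = 4.5000 + 2.7000·0.05 = 4.6350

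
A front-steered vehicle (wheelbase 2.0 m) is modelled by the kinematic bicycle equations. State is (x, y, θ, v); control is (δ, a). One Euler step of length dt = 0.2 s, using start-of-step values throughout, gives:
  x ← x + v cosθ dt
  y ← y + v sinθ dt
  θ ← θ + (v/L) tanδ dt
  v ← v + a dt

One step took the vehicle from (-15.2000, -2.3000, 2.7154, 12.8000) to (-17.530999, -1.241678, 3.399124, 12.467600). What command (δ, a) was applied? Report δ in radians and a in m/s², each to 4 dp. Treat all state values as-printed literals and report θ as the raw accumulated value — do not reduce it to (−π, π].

δ = 0.4906, a = -1.6620

a = (v'−v)/dt = (-0.332400)/0.2 = -1.6620
Δθ = θ'−θ = 0.683724;  (v·dt/L) = 12.8000·0.2/2.0 = 1.280000
tan δ = Δθ·L/(v·dt) = 0.534159  →  δ = 0.4906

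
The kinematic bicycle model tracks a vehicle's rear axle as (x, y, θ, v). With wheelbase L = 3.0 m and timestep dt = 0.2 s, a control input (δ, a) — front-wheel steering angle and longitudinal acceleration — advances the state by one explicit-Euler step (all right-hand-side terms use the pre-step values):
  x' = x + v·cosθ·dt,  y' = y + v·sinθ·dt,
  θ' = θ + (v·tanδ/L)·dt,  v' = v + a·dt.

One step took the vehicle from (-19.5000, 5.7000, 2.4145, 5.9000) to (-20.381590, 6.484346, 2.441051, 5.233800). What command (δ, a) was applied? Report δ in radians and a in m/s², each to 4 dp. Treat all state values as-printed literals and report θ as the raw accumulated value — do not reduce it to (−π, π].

δ = 0.0674, a = -3.3310

a = (v'−v)/dt = (-0.666200)/0.2 = -3.3310
Δθ = θ'−θ = 0.026551;  (v·dt/L) = 5.9000·0.2/3.0 = 0.393333
tan δ = Δθ·L/(v·dt) = 0.067503  →  δ = 0.0674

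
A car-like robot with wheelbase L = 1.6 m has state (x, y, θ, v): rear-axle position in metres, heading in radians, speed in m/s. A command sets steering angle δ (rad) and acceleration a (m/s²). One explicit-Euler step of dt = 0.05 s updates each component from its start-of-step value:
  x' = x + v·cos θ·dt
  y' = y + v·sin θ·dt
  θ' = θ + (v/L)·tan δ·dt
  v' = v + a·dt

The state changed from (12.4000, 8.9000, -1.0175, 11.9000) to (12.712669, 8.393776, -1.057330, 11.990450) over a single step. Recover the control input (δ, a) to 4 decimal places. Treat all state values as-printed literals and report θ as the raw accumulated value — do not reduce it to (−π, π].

δ = -0.1067, a = 1.8090

a = (v'−v)/dt = (0.090450)/0.05 = 1.8090
Δθ = θ'−θ = -0.039830;  (v·dt/L) = 11.9000·0.05/1.6 = 0.371875
tan δ = Δθ·L/(v·dt) = -0.107106  →  δ = -0.1067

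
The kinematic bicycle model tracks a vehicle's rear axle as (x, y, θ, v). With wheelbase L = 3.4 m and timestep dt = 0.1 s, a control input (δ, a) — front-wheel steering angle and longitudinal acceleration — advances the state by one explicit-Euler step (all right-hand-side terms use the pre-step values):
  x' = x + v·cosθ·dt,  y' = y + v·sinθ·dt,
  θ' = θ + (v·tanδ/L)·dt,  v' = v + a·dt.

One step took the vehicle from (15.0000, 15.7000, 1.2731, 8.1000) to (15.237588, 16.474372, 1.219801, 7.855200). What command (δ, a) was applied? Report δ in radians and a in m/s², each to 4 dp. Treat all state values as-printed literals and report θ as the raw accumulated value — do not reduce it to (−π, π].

a = (v'−v)/dt = (-0.244800)/0.1 = -2.4480
Δθ = θ'−θ = -0.053299;  (v·dt/L) = 8.1000·0.1/3.4 = 0.238235
tan δ = Δθ·L/(v·dt) = -0.223724  →  δ = -0.2201

δ = -0.2201, a = -2.4480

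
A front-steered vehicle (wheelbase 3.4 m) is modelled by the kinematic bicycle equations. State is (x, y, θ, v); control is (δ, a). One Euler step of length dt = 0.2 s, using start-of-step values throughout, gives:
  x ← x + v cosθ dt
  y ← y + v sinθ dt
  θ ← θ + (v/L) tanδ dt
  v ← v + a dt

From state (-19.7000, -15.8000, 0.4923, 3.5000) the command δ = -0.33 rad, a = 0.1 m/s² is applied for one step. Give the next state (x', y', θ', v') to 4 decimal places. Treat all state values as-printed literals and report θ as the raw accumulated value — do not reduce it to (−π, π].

(-19.0831, -15.4691, 0.4218, 3.5200)

x' = -19.7000 + 3.5000·cos(0.4923)·0.2 = -19.0831
y' = -15.8000 + 3.5000·sin(0.4923)·0.2 = -15.4691
θ' = 0.4923 + (3.5000/3.4)·tan(-0.33)·0.2 = 0.4218
v' = 3.5000 + 0.1000·0.2 = 3.5200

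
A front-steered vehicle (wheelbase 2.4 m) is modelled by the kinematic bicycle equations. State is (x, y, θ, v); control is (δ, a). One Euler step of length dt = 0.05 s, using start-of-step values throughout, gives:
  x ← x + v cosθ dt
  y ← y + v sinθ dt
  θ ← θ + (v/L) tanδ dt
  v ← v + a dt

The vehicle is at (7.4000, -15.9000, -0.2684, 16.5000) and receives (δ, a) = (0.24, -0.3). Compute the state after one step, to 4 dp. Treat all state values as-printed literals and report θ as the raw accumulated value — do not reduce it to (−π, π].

(8.1955, -16.1188, -0.1843, 16.4850)

x' = 7.4000 + 16.5000·cos(-0.2684)·0.05 = 8.1955
y' = -15.9000 + 16.5000·sin(-0.2684)·0.05 = -16.1188
θ' = -0.2684 + (16.5000/2.4)·tan(0.24)·0.05 = -0.1843
v' = 16.5000 − 0.3000·0.05 = 16.4850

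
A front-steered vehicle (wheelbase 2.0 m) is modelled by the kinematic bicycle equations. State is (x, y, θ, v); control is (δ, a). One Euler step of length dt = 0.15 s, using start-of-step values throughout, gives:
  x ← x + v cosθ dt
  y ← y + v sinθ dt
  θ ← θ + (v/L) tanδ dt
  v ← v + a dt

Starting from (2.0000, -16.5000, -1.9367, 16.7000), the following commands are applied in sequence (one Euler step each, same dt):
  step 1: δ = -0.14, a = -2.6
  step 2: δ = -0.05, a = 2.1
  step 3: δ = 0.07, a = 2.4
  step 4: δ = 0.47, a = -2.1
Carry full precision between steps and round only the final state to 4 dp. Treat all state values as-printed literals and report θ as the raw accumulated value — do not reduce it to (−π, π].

after step 1 (δ=-0.14, a=-2.6): (1.103728, -18.839171, -2.113205, 16.310000)
after step 2 (δ=-0.05, a=2.1): (-0.159156, -20.934520, -2.174418, 16.625000)
after step 3 (δ=0.07, a=2.4): (-1.574678, -22.987587, -2.086994, 16.985000)
after step 4 (δ=0.47, a=-2.1): (-2.832189, -25.203371, -1.439909, 16.670000)

(-2.8322, -25.2034, -1.4399, 16.6700)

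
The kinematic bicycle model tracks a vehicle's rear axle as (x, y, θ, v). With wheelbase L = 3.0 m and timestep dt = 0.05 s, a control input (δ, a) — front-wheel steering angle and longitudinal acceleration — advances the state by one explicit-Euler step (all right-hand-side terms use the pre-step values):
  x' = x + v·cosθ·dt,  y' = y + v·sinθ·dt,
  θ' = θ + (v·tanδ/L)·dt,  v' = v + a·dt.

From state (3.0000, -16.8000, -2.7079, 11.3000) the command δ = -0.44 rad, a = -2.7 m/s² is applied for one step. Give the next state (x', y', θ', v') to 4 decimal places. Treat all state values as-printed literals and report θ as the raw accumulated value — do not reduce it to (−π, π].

x' = 3.0000 + 11.3000·cos(-2.7079)·0.05 = 2.4873
y' = -16.8000 + 11.3000·sin(-2.7079)·0.05 = -17.0374
θ' = -2.7079 + (11.3000/3.0)·tan(-0.44)·0.05 = -2.7966
v' = 11.3000 − 2.7000·0.05 = 11.1650

(2.4873, -17.0374, -2.7966, 11.1650)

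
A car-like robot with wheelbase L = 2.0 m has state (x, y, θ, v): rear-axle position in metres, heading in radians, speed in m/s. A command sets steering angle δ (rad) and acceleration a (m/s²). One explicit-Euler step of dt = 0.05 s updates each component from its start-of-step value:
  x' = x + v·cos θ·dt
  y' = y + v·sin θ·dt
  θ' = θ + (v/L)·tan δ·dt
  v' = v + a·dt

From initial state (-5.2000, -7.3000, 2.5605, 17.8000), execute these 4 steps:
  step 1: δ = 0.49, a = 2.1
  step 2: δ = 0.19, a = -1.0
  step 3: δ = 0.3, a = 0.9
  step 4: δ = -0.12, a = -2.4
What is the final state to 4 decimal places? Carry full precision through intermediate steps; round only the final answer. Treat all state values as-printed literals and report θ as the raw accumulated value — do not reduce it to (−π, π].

(-8.5387, -6.1755, 2.9681, 17.7800)

after step 1 (δ=0.49, a=2.1): (-5.943918, -6.811446, 2.797858, 17.905000)
after step 2 (δ=0.19, a=-1.0): (-6.786799, -6.509741, 2.883945, 17.855000)
after step 3 (δ=0.3, a=0.9): (-7.650081, -6.282262, 3.022025, 17.900000)
after step 4 (δ=-0.12, a=-2.4): (-8.538691, -6.175504, 2.968066, 17.780000)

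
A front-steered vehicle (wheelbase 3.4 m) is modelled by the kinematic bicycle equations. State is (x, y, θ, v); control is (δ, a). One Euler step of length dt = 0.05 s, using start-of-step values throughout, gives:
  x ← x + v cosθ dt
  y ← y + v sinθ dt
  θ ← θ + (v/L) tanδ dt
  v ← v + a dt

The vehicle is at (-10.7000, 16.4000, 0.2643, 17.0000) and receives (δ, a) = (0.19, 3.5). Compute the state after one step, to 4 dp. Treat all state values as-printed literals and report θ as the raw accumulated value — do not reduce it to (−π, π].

x' = -10.7000 + 17.0000·cos(0.2643)·0.05 = -9.8795
y' = 16.4000 + 17.0000·sin(0.2643)·0.05 = 16.6220
θ' = 0.2643 + (17.0000/3.4)·tan(0.19)·0.05 = 0.3124
v' = 17.0000 + 3.5000·0.05 = 17.1750

(-9.8795, 16.6220, 0.3124, 17.1750)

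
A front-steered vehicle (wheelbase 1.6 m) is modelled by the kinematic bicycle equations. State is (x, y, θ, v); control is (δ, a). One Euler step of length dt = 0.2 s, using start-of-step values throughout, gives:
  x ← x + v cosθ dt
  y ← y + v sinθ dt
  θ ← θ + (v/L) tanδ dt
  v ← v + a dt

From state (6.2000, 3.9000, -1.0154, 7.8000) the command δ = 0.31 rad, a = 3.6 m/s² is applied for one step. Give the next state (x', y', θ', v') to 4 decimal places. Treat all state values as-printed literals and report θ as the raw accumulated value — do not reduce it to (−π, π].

(7.0226, 2.5745, -0.7031, 8.5200)

x' = 6.2000 + 7.8000·cos(-1.0154)·0.2 = 7.0226
y' = 3.9000 + 7.8000·sin(-1.0154)·0.2 = 2.5745
θ' = -1.0154 + (7.8000/1.6)·tan(0.31)·0.2 = -0.7031
v' = 7.8000 + 3.6000·0.2 = 8.5200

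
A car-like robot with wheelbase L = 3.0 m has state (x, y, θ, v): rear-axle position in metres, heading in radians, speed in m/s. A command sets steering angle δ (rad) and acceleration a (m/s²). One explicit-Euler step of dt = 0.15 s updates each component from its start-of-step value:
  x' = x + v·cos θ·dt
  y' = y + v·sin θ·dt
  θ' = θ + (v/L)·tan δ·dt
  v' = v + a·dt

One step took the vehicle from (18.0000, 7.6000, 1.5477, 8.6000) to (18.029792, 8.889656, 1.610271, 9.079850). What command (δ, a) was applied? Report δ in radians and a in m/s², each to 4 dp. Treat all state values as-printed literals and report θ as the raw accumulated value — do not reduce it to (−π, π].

δ = 0.1445, a = 3.1990

a = (v'−v)/dt = (0.479850)/0.15 = 3.1990
Δθ = θ'−θ = 0.062571;  (v·dt/L) = 8.6000·0.15/3.0 = 0.430000
tan δ = Δθ·L/(v·dt) = 0.145514  →  δ = 0.1445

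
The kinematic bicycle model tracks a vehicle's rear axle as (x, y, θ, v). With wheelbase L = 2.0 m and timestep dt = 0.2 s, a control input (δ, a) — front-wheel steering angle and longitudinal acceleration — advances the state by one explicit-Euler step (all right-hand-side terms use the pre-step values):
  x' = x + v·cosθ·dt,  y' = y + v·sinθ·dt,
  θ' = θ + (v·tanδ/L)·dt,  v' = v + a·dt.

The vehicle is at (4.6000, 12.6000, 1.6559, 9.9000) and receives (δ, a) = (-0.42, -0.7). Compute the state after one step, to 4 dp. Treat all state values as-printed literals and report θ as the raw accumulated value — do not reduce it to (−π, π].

x' = 4.6000 + 9.9000·cos(1.6559)·0.2 = 4.4317
y' = 12.6000 + 9.9000·sin(1.6559)·0.2 = 14.5728
θ' = 1.6559 + (9.9000/2.0)·tan(-0.42)·0.2 = 1.2138
v' = 9.9000 − 0.7000·0.2 = 9.7600

(4.4317, 14.5728, 1.2138, 9.7600)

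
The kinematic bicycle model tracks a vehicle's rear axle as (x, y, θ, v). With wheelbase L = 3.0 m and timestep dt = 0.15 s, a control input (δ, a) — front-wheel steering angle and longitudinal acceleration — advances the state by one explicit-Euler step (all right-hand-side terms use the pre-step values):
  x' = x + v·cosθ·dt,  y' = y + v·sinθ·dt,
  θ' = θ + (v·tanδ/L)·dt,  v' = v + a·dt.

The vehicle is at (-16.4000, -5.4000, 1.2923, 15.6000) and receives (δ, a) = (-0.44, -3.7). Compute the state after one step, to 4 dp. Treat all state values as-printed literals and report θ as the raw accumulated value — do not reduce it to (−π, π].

(-15.7567, -3.1502, 0.9251, 15.0450)

x' = -16.4000 + 15.6000·cos(1.2923)·0.15 = -15.7567
y' = -5.4000 + 15.6000·sin(1.2923)·0.15 = -3.1502
θ' = 1.2923 + (15.6000/3.0)·tan(-0.44)·0.15 = 0.9251
v' = 15.6000 − 3.7000·0.15 = 15.0450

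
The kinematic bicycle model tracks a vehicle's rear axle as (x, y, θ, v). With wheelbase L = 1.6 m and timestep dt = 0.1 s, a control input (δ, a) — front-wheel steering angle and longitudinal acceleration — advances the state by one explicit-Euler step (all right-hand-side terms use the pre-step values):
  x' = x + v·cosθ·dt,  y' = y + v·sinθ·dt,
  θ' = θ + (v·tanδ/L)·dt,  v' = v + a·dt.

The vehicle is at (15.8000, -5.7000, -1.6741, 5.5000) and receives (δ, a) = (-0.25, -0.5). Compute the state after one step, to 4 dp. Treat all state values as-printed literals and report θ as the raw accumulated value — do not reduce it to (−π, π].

(15.7433, -6.2471, -1.7619, 5.4500)

x' = 15.8000 + 5.5000·cos(-1.6741)·0.1 = 15.7433
y' = -5.7000 + 5.5000·sin(-1.6741)·0.1 = -6.2471
θ' = -1.6741 + (5.5000/1.6)·tan(-0.25)·0.1 = -1.7619
v' = 5.5000 − 0.5000·0.1 = 5.4500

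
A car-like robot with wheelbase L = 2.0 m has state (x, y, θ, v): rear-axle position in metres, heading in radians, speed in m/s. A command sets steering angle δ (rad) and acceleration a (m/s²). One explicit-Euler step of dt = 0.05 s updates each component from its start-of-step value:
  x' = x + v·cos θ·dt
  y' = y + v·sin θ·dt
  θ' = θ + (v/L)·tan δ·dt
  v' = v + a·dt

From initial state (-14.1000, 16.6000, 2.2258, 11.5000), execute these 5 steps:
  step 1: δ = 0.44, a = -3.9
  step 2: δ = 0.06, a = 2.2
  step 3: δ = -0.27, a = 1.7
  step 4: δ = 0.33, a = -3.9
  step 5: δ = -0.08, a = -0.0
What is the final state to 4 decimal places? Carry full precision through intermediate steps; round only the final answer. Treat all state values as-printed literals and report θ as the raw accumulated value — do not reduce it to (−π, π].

(-16.0629, 18.6602, 2.3750, 11.3050)

after step 1 (δ=0.44, a=-3.9): (-14.450268, 17.056001, 2.361149, 11.305000)
after step 2 (δ=0.06, a=2.2): (-14.851936, 17.453708, 2.378127, 11.415000)
after step 3 (δ=-0.27, a=1.7): (-15.264271, 17.848341, 2.299147, 11.500000)
after step 4 (δ=0.33, a=-3.9): (-15.647014, 18.277448, 2.397623, 11.305000)
after step 5 (δ=-0.08, a=-0.0): (-16.062917, 18.660243, 2.374965, 11.305000)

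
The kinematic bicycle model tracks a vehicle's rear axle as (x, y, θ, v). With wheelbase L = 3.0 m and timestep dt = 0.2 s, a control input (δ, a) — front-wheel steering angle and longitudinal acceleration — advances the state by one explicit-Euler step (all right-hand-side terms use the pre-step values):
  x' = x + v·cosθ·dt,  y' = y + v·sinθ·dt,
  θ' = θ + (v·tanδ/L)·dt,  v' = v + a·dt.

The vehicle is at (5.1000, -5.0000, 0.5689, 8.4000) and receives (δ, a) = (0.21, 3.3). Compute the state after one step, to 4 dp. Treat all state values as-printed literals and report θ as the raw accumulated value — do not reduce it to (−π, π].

x' = 5.1000 + 8.4000·cos(0.5689)·0.2 = 6.5154
y' = -5.0000 + 8.4000·sin(0.5689)·0.2 = -4.0950
θ' = 0.5689 + (8.4000/3.0)·tan(0.21)·0.2 = 0.6883
v' = 8.4000 + 3.3000·0.2 = 9.0600

(6.5154, -4.0950, 0.6883, 9.0600)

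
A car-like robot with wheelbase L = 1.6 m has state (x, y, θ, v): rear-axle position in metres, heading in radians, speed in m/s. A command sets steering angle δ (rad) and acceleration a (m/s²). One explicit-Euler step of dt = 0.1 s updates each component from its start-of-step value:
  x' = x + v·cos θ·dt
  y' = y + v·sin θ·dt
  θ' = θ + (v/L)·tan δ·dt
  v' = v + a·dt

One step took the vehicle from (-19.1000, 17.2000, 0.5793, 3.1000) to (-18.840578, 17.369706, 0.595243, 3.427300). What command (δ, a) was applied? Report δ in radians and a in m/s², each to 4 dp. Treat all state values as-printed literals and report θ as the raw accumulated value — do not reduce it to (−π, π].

δ = 0.0821, a = 3.2730

a = (v'−v)/dt = (0.327300)/0.1 = 3.2730
Δθ = θ'−θ = 0.015943;  (v·dt/L) = 3.1000·0.1/1.6 = 0.193750
tan δ = Δθ·L/(v·dt) = 0.082286  →  δ = 0.0821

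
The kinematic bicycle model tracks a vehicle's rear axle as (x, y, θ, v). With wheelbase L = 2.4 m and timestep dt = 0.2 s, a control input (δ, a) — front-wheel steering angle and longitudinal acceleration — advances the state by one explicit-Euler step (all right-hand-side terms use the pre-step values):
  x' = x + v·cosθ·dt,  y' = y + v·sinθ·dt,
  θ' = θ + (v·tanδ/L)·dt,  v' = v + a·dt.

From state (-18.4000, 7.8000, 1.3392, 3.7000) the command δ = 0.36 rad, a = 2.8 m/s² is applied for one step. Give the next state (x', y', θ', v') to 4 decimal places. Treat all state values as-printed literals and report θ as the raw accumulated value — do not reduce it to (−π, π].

x' = -18.4000 + 3.7000·cos(1.3392)·0.2 = -18.2301
y' = 7.8000 + 3.7000·sin(1.3392)·0.2 = 8.5202
θ' = 1.3392 + (3.7000/2.4)·tan(0.36)·0.2 = 1.4553
v' = 3.7000 + 2.8000·0.2 = 4.2600

(-18.2301, 8.5202, 1.4553, 4.2600)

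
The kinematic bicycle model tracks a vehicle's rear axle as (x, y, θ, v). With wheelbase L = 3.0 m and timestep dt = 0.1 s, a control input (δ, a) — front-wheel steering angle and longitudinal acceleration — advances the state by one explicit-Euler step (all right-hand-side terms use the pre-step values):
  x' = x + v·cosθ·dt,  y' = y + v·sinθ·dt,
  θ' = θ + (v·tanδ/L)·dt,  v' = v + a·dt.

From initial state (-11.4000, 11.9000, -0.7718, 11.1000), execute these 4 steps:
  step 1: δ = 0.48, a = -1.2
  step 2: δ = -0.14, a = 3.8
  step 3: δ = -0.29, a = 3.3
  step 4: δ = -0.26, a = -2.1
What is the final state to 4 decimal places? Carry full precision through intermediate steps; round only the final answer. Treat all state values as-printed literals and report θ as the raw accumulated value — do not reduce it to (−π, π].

(-7.9079, 9.0635, -0.8474, 11.4800)

after step 1 (δ=0.48, a=-1.2): (-10.604511, 11.125857, -0.579174, 10.980000)
after step 2 (δ=-0.14, a=3.8): (-9.685579, 10.524885, -0.630751, 11.360000)
after step 3 (δ=-0.29, a=3.3): (-8.768163, 9.854927, -0.743750, 11.690000)
after step 4 (δ=-0.26, a=-2.1): (-7.907855, 9.063453, -0.847410, 11.480000)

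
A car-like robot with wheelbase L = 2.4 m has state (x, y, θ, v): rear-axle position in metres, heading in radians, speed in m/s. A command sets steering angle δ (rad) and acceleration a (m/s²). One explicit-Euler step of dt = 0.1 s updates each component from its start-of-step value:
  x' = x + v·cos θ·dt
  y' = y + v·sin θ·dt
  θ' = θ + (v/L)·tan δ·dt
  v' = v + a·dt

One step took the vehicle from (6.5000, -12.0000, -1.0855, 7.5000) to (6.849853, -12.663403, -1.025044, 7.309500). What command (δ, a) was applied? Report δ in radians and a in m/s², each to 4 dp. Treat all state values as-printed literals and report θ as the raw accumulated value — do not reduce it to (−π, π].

a = (v'−v)/dt = (-0.190500)/0.1 = -1.9050
Δθ = θ'−θ = 0.060456;  (v·dt/L) = 7.5000·0.1/2.4 = 0.312500
tan δ = Δθ·L/(v·dt) = 0.193459  →  δ = 0.1911

δ = 0.1911, a = -1.9050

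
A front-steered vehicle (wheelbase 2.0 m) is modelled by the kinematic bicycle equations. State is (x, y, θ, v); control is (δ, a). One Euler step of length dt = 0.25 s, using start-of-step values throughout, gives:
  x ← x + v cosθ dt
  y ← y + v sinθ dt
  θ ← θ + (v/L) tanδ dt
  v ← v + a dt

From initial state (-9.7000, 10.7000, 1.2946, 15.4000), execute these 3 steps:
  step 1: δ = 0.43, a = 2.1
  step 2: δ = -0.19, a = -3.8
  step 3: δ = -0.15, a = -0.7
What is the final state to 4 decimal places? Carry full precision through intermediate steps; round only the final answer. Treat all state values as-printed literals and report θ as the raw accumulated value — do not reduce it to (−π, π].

after step 1 (δ=0.43, a=2.1): (-8.650112, 14.404084, 2.177445, 15.925000)
after step 2 (δ=-0.19, a=-3.8): (-10.919893, 17.674931, 1.794609, 14.975000)
after step 3 (δ=-0.15, a=-0.7): (-11.750814, 21.325306, 1.511703, 14.800000)

(-11.7508, 21.3253, 1.5117, 14.8000)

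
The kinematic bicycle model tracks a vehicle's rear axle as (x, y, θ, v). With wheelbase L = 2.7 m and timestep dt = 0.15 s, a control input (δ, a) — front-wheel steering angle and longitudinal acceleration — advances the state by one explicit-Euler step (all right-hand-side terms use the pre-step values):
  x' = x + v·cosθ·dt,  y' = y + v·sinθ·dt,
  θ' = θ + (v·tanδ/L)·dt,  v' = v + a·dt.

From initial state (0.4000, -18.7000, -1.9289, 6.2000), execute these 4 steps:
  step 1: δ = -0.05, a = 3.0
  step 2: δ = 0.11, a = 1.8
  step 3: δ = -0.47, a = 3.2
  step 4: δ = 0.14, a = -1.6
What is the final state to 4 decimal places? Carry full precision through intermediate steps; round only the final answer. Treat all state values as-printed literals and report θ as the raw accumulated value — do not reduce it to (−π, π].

after step 1 (δ=-0.05, a=3.0): (0.074036, -19.571004, -1.946137, 6.650000)
after step 2 (δ=0.11, a=1.8): (-0.291637, -20.499061, -1.905333, 6.920000)
after step 3 (δ=-0.47, a=3.2): (-0.632445, -21.479517, -2.100618, 7.400000)
after step 4 (δ=0.14, a=-1.6): (-1.193416, -22.437333, -2.042683, 7.160000)

(-1.1934, -22.4373, -2.0427, 7.1600)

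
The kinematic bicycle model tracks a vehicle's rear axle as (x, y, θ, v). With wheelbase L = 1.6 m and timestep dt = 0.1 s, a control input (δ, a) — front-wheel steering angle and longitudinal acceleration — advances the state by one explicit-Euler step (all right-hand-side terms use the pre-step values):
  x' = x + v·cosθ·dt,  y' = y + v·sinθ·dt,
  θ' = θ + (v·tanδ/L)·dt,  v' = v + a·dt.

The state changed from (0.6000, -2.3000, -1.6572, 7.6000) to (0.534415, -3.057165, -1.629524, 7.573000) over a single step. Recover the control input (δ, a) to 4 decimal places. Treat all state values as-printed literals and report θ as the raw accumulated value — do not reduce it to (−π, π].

a = (v'−v)/dt = (-0.027000)/0.1 = -0.2700
Δθ = θ'−θ = 0.027676;  (v·dt/L) = 7.6000·0.1/1.6 = 0.475000
tan δ = Δθ·L/(v·dt) = 0.058265  →  δ = 0.0582

δ = 0.0582, a = -0.2700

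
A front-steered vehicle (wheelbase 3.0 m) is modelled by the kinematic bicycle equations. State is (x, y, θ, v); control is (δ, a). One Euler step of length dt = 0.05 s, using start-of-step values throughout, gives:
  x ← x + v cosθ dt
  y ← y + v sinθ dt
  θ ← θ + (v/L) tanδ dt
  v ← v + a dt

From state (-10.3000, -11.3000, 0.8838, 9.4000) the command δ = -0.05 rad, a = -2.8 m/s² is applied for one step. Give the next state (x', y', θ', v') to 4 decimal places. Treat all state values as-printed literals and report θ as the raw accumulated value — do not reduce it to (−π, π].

(-10.0019, -10.9366, 0.8760, 9.2600)

x' = -10.3000 + 9.4000·cos(0.8838)·0.05 = -10.0019
y' = -11.3000 + 9.4000·sin(0.8838)·0.05 = -10.9366
θ' = 0.8838 + (9.4000/3.0)·tan(-0.05)·0.05 = 0.8760
v' = 9.4000 − 2.8000·0.05 = 9.2600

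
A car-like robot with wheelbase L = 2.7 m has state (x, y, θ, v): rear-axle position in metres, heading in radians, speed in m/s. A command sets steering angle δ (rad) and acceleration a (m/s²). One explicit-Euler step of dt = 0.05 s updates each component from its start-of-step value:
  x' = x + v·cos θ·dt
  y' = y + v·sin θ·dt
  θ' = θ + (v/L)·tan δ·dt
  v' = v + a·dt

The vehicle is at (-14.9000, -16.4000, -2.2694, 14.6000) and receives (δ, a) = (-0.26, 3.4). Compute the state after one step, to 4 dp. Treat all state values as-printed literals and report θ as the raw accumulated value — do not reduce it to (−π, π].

x' = -14.9000 + 14.6000·cos(-2.2694)·0.05 = -15.3695
y' = -16.4000 + 14.6000·sin(-2.2694)·0.05 = -16.9590
θ' = -2.2694 + (14.6000/2.7)·tan(-0.26)·0.05 = -2.3413
v' = 14.6000 + 3.4000·0.05 = 14.7700

(-15.3695, -16.9590, -2.3413, 14.7700)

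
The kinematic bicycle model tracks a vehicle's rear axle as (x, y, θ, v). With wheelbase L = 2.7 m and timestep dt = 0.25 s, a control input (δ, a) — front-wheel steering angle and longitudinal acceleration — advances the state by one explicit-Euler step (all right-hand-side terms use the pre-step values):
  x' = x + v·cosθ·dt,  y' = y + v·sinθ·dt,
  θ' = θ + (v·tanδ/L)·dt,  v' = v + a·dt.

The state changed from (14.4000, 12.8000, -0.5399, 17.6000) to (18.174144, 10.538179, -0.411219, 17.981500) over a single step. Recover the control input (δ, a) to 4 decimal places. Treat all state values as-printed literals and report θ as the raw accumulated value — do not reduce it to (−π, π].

δ = 0.0788, a = 1.5260

a = (v'−v)/dt = (0.381500)/0.25 = 1.5260
Δθ = θ'−θ = 0.128681;  (v·dt/L) = 17.6000·0.25/2.7 = 1.629630
tan δ = Δθ·L/(v·dt) = 0.078963  →  δ = 0.0788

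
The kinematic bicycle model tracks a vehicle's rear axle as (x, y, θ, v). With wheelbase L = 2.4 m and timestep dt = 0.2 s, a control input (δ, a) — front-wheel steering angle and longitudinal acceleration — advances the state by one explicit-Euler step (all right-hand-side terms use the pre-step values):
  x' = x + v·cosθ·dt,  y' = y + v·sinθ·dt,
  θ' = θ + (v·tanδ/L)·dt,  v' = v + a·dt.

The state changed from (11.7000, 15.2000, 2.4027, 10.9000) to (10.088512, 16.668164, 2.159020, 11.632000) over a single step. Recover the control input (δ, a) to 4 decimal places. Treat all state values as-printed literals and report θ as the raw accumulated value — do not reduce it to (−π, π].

δ = -0.2621, a = 3.6600

a = (v'−v)/dt = (0.732000)/0.2 = 3.6600
Δθ = θ'−θ = -0.243680;  (v·dt/L) = 10.9000·0.2/2.4 = 0.908333
tan δ = Δθ·L/(v·dt) = -0.268272  →  δ = -0.2621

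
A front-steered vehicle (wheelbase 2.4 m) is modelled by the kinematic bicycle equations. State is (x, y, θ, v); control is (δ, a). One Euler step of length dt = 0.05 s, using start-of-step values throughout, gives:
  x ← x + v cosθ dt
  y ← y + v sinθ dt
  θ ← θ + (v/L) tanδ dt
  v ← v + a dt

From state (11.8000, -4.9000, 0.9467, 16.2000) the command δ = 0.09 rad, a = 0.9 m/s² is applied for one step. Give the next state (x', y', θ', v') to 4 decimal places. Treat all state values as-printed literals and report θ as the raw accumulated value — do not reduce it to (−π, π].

(12.2733, -4.2427, 0.9772, 16.2450)

x' = 11.8000 + 16.2000·cos(0.9467)·0.05 = 12.2733
y' = -4.9000 + 16.2000·sin(0.9467)·0.05 = -4.2427
θ' = 0.9467 + (16.2000/2.4)·tan(0.09)·0.05 = 0.9772
v' = 16.2000 + 0.9000·0.05 = 16.2450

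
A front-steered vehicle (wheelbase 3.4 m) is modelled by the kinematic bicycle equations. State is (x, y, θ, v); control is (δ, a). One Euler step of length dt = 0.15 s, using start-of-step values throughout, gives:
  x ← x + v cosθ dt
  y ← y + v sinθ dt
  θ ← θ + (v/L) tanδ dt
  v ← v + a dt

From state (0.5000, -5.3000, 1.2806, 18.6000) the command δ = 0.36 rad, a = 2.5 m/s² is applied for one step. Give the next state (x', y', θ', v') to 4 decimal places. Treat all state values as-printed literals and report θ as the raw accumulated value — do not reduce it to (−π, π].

(1.2983, -2.6267, 1.5895, 18.9750)

x' = 0.5000 + 18.6000·cos(1.2806)·0.15 = 1.2983
y' = -5.3000 + 18.6000·sin(1.2806)·0.15 = -2.6267
θ' = 1.2806 + (18.6000/3.4)·tan(0.36)·0.15 = 1.5895
v' = 18.6000 + 2.5000·0.15 = 18.9750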